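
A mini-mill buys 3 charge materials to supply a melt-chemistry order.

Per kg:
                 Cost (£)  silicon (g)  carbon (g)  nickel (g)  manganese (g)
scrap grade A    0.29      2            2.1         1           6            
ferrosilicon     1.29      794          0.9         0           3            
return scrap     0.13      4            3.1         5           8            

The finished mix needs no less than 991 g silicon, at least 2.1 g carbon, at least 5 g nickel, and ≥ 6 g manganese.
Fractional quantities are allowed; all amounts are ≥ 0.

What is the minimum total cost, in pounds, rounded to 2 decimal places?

£1.73

Let x1 = kg of scrap grade A, x2 = kg of ferrosilicon, x3 = kg of return scrap.
Minimize 0.29x1 + 1.29x2 + 0.13x3 s.t.:
  2x1 + 794x2 + 4x3 ≥ 991   (silicon)
  2.1x1 + 0.9x2 + 3.1x3 ≥ 2.1   (carbon)
  1x1 + 5x3 ≥ 5   (nickel)
  6x1 + 3x2 + 8x3 ≥ 6   (manganese)
  x1, x2, x3 ≥ 0.
At the optimum only ferrosilicon, return scrap are positive (scrap grade A = 0). There the silicon and nickel constraints are tight.
Solving gives x2 = 1.243, x3 = 1.
Total cost: 1.29·1.243 + 0.13·1 = 1.7335.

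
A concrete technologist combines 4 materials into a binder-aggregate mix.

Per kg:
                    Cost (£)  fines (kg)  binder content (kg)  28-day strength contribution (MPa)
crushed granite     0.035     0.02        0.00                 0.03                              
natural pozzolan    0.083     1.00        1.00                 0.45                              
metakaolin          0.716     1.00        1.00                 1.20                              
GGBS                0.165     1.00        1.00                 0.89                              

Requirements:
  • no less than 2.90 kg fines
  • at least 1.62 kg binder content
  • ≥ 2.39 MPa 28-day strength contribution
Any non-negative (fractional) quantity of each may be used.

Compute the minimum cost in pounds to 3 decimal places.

£0.441

Let x1 = kg of crushed granite, x2 = kg of natural pozzolan, x3 = kg of metakaolin, x4 = kg of GGBS.
min 0.035x1 + 0.083x2 + 0.716x3 + 0.165x4 subject to:
  0.02x1 + 1x2 + 1x3 + 1x4 ≥ 2.9   (fines)
  1x2 + 1x3 + 1x4 ≥ 1.62   (binder content)
  0.03x1 + 0.45x2 + 1.2x3 + 0.89x4 ≥ 2.39   (28-day strength contribution)
  x1, x2, x3, x4 ≥ 0.
The cheapest feasible vertex uses only natural pozzolan; crushed granite, metakaolin, GGBS are not used. There the 28-day strength contribution constraint is tight.
Solving gives x2 = 5.311.
Hence cost = 0.083·5.311 = £0.44081.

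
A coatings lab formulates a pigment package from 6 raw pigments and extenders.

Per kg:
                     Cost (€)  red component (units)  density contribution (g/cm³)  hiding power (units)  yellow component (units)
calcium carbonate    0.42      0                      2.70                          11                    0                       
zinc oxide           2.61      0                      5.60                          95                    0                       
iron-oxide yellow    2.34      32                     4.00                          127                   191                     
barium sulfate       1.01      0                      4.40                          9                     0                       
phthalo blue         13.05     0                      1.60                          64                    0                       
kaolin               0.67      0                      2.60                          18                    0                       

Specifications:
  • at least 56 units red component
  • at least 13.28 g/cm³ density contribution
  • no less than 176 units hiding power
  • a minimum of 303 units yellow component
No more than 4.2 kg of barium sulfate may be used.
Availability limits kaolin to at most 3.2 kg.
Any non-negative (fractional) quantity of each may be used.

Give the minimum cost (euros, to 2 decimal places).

This is a linear program. Let x1 = kg of calcium carbonate, x2 = kg of zinc oxide, x3 = kg of iron-oxide yellow, x4 = kg of barium sulfate, x5 = kg of phthalo blue, x6 = kg of kaolin.
Minimise 0.42x1 + 2.61x2 + 2.34x3 + 1.01x4 + 13.05x5 + 0.67x6 subject to:
  32x3 ≥ 56   (red component)
  2.7x1 + 5.6x2 + 4x3 + 4.4x4 + 1.6x5 + 2.6x6 ≥ 13.28   (density contribution)
  11x1 + 95x2 + 127x3 + 9x4 + 64x5 + 18x6 ≥ 176   (hiding power)
  191x3 ≥ 303   (yellow component)
  x4 ≤ 4.2
  x6 ≤ 3.2
  x1, x2, x3, x4, x5, x6 ≥ 0.
The optimal basis is {calcium carbonate, iron-oxide yellow}; zinc oxide, barium sulfate, phthalo blue, kaolin drop out. The red component and density contribution requirements are met with equality.
So calcium carbonate = 2.326 kg, iron-oxide yellow = 1.75 kg.
Objective = 0.42·2.326 + 2.34·1.75 = 5.0719.

€5.07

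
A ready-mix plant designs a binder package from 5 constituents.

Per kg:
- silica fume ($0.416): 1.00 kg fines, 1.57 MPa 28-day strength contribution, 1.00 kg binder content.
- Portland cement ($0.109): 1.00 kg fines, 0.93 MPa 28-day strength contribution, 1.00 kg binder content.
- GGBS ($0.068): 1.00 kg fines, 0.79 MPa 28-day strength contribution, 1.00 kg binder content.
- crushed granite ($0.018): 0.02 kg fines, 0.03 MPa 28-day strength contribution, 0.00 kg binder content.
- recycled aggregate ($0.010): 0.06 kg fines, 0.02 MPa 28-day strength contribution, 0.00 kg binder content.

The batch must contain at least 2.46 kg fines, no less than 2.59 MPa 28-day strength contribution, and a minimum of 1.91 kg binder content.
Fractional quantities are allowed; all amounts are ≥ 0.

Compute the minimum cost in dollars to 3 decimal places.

$0.223

Let x1 = kg of silica fume, x2 = kg of Portland cement, x3 = kg of GGBS, x4 = kg of crushed granite, x5 = kg of recycled aggregate.
Minimize 0.416x1 + 0.109x2 + 0.068x3 + 0.018x4 + 0.01x5 with:
  1x1 + 1x2 + 1x3 + 0.02x4 + 0.06x5 ≥ 2.46   (fines)
  1.57x1 + 0.93x2 + 0.79x3 + 0.03x4 + 0.02x5 ≥ 2.59   (28-day strength contribution)
  1x1 + 1x2 + 1x3 ≥ 1.91   (binder content)
  x1, x2, x3, x4, x5 ≥ 0.
At the optimum only GGBS is positive (silica fume, Portland cement, crushed granite, recycled aggregate = 0). There the 28-day strength contribution constraint is tight.
That vertex is x3 = 3.278.
Objective = 0.068·3.278 = 0.22290.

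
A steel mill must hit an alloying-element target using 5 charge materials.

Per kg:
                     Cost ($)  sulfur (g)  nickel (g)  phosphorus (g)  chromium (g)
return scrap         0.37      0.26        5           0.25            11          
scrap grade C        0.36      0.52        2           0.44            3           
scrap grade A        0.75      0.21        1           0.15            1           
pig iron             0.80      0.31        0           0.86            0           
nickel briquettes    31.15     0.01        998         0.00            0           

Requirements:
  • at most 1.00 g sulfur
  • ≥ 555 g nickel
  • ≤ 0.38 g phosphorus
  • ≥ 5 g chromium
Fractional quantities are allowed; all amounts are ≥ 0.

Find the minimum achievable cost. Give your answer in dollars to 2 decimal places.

Let x1 = kg of return scrap, x2 = kg of scrap grade C, x3 = kg of scrap grade A, x4 = kg of pig iron, x5 = kg of nickel briquettes.
min 0.37x1 + 0.36x2 + 0.75x3 + 0.8x4 + 31.15x5 with:
  0.26x1 + 0.52x2 + 0.21x3 + 0.31x4 + 0.01x5 ≤ 1   (sulfur)
  5x1 + 2x2 + 1x3 + 998x5 ≥ 555   (nickel)
  0.25x1 + 0.44x2 + 0.15x3 + 0.86x4 ≤ 0.38   (phosphorus)
  11x1 + 3x2 + 1x3 ≥ 5   (chromium)
  x1, x2, x3, x4, x5 ≥ 0.
At the optimum only return scrap, nickel briquettes are positive (scrap grade C, scrap grade A, pig iron = 0). There the nickel and chromium constraints are tight.
So return scrap = 0.4545 kg, nickel briquettes = 0.5538 kg.
Hence cost = 0.37·0.4545 + 31.15·0.5538 = $17.4190.

$17.42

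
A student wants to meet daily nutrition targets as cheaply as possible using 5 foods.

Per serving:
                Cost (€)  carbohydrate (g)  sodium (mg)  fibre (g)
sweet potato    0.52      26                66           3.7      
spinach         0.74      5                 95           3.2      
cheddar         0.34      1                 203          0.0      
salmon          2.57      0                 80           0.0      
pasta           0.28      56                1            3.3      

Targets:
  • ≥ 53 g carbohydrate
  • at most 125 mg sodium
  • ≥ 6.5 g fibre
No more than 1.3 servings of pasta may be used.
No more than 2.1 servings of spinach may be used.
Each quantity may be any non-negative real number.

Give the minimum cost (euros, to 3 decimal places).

€0.675

Let x1 = servings of sweet potato, x2 = servings of spinach, x3 = servings of cheddar, x4 = servings of salmon, x5 = servings of pasta.
Minimise 0.52x1 + 0.74x2 + 0.34x3 + 2.57x4 + 0.28x5 subject to:
  26x1 + 5x2 + 1x3 + 56x5 ≥ 53   (carbohydrate)
  66x1 + 95x2 + 203x3 + 80x4 + 1x5 ≤ 125   (sodium)
  3.7x1 + 3.2x2 + 3.3x5 ≥ 6.5   (fibre)
  x5 ≤ 1.3
  x2 ≤ 2.1
  x1, x2, x3, x4, x5 ≥ 0.
The minimum-cost mix takes nothing from spinach, cheddar, salmon — only sweet potato, pasta. Binding constraints: fibre and the pasta cap.
That vertex is x1 = 0.5973, x5 = 1.3.
Hence cost = 0.52·0.5973 + 0.28·1.3 = €0.67460.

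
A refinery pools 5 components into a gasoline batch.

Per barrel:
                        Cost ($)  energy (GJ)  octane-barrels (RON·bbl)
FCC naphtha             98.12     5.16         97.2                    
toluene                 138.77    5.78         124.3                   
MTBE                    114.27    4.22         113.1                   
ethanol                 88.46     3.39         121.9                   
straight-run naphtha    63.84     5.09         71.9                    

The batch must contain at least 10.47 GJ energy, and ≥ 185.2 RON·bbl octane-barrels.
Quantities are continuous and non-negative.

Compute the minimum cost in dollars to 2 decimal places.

$154.47

Let x1 = barrels of FCC naphtha, x2 = barrels of toluene, x3 = barrels of MTBE, x4 = barrels of ethanol, x5 = barrels of straight-run naphtha.
Minimise 98.12x1 + 138.77x2 + 114.27x3 + 88.46x4 + 63.84x5 subject to:
  5.16x1 + 5.78x2 + 4.22x3 + 3.39x4 + 5.09x5 ≥ 10.47   (energy)
  97.2x1 + 124.3x2 + 113.1x3 + 121.9x4 + 71.9x5 ≥ 185.2   (octane-barrels)
  x1, x2, x3, x4, x5 ≥ 0.
The cheapest feasible vertex uses only ethanol, straight-run naphtha; FCC naphtha, toluene, MTBE are not used. There the energy and octane-barrels constraints are tight.
That vertex is x4 = 0.50401, x5 = 1.7213.
Cost = 88.46·0.50401 + 63.84·1.7213 = 154.4725.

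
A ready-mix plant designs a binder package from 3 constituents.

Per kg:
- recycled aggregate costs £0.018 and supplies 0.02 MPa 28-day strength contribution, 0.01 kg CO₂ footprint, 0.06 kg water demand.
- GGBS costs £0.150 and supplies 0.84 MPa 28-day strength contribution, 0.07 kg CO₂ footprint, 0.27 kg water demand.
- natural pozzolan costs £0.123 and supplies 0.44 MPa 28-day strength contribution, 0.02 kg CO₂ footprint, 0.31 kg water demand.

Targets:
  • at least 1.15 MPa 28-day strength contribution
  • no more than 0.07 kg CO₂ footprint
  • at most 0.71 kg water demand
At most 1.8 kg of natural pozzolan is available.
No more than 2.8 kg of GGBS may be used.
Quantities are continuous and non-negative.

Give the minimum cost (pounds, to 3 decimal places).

Let x1 = kg of recycled aggregate, x2 = kg of GGBS, x3 = kg of natural pozzolan.
Minimise 0.018x1 + 0.15x2 + 0.123x3 with:
  0.02x1 + 0.84x2 + 0.44x3 ≥ 1.15   (28-day strength contribution)
  0.01x1 + 0.07x2 + 0.02x3 ≤ 0.07   (CO₂ footprint)
  0.06x1 + 0.27x2 + 0.31x3 ≤ 0.71   (water demand)
  x3 ≤ 1.8
  x2 ≤ 2.8
  x1, x2, x3 ≥ 0.
The cheapest feasible vertex uses only GGBS, natural pozzolan; recycled aggregate is not used. There the 28-day strength contribution and CO₂ footprint constraints are tight.
That vertex is x2 = 0.5571, x3 = 1.55.
Objective = 0.15·0.5571 + 0.123·1.55 = 0.27422.

£0.274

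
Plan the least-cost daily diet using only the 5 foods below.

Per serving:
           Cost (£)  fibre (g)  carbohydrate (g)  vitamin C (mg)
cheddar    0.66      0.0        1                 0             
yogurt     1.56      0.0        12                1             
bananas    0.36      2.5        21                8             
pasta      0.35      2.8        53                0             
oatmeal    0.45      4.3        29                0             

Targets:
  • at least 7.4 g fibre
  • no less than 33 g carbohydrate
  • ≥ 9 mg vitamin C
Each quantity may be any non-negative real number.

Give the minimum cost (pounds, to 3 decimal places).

£0.885

Set it up as a linear program. Let x1 = servings of cheddar, x2 = servings of yogurt, x3 = servings of bananas, x4 = servings of pasta, x5 = servings of oatmeal.
min 0.66x1 + 1.56x2 + 0.36x3 + 0.35x4 + 0.45x5 s.t.:
  2.5x3 + 2.8x4 + 4.3x5 ≥ 7.4   (fibre)
  1x1 + 12x2 + 21x3 + 53x4 + 29x5 ≥ 33   (carbohydrate)
  1x2 + 8x3 ≥ 9   (vitamin C)
  x1, x2, x3, x4, x5 ≥ 0.
At the optimum only bananas, oatmeal are positive (cheddar, yogurt, pasta = 0). Binding constraints: fibre and vitamin C.
That vertex is x3 = 1.125, x5 = 1.067.
Cost = 0.36·1.125 + 0.45·1.067 = 0.88515.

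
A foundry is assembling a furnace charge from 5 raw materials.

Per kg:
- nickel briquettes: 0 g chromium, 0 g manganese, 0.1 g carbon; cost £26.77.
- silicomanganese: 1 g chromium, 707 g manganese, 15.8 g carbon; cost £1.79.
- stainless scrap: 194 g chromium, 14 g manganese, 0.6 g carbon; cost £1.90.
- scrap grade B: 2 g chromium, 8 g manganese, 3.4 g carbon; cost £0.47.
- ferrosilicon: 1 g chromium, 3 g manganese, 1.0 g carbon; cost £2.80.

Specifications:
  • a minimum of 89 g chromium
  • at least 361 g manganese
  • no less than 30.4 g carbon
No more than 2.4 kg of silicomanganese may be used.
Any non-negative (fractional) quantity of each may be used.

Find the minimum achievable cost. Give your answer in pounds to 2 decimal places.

£4.27

Let x1 = kg of nickel briquettes, x2 = kg of silicomanganese, x3 = kg of stainless scrap, x4 = kg of scrap grade B, x5 = kg of ferrosilicon.
min 26.77x1 + 1.79x2 + 1.9x3 + 0.47x4 + 2.8x5 s.t.:
  1x2 + 194x3 + 2x4 + 1x5 ≥ 89   (chromium)
  707x2 + 14x3 + 8x4 + 3x5 ≥ 361   (manganese)
  0.1x1 + 15.8x2 + 0.6x3 + 3.4x4 + 1x5 ≥ 30.4   (carbon)
  x2 ≤ 2.4
  x1, x2, x3, x4, x5 ≥ 0.
The optimal basis is {silicomanganese, stainless scrap}; nickel briquettes, scrap grade B, ferrosilicon drop out. There the chromium and carbon constraints are tight.
Solving gives x2 = 1.907, x3 = 0.4489.
Cost = 1.79·1.907 + 1.9·0.4489 = 4.2664.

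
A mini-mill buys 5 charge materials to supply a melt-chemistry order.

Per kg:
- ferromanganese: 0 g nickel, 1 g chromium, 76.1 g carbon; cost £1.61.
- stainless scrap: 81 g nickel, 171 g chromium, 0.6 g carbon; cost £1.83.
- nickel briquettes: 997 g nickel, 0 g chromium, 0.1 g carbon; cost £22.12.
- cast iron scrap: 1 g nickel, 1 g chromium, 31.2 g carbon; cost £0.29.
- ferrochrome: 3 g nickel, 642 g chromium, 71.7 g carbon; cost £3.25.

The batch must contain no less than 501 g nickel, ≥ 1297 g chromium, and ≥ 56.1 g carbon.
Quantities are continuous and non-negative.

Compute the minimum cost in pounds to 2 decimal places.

This is a linear program. Let x1 = kg of ferromanganese, x2 = kg of stainless scrap, x3 = kg of nickel briquettes, x4 = kg of cast iron scrap, x5 = kg of ferrochrome.
Minimise 1.61x1 + 1.83x2 + 22.12x3 + 0.29x4 + 3.25x5 with:
  81x2 + 997x3 + 1x4 + 3x5 ≥ 501   (nickel)
  1x1 + 171x2 + 1x4 + 642x5 ≥ 1297   (chromium)
  76.1x1 + 0.6x2 + 0.1x3 + 31.2x4 + 71.7x5 ≥ 56.1   (carbon)
  x1, x2, x3, x4, x5 ≥ 0.
The cheapest feasible vertex uses only stainless scrap, cast iron scrap, ferrochrome; ferromanganese, nickel briquettes are not used. The nickel, chromium, carbon requirements are met with equality.
Optimal quantities: stainless scrap = 6.161 kg, cast iron scrap = 0.8111 kg, ferrochrome = 0.3779 kg.
Total cost: 1.83·6.161 + 0.29·0.8111 + 3.25·0.3779 = 12.7380.

£12.74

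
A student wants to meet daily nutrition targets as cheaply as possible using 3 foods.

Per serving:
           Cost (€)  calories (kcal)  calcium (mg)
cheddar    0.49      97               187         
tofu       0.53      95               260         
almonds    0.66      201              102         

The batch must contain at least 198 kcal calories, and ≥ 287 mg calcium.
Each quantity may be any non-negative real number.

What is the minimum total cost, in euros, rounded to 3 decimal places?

This is a linear program. Let x1 = servings of cheddar, x2 = servings of tofu, x3 = servings of almonds.
min 0.49x1 + 0.53x2 + 0.66x3 s.t.:
  97x1 + 95x2 + 201x3 ≥ 198   (calories)
  187x1 + 260x2 + 102x3 ≥ 287   (calcium)
  x1, x2, x3 ≥ 0.
The optimal basis is {tofu, almonds}; cheddar drops out. Binding constraints: calories and calcium.
Optimal quantities: tofu = 0.8807 servings, almonds = 0.5688 servings.
Cost = 0.53·0.8807 + 0.66·0.5688 = 0.84218.

€0.842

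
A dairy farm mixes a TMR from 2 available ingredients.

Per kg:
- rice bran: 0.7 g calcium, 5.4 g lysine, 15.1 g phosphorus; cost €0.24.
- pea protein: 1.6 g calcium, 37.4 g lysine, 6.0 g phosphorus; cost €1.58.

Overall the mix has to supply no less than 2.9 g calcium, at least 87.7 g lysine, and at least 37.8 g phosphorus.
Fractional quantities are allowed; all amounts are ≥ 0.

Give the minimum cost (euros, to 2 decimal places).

Set it up as a linear program. Let x1 = kg of rice bran, x2 = kg of pea protein.
min 0.24x1 + 1.58x2 subject to:
  0.7x1 + 1.6x2 ≥ 2.9   (calcium)
  5.4x1 + 37.4x2 ≥ 87.7   (lysine)
  15.1x1 + 6x2 ≥ 37.8   (phosphorus)
  x1, x2 ≥ 0.
Both inputs are positive at the optimum. Binding constraints: lysine and phosphorus.
So rice bran = 1.667 kg, pea protein = 2.104 kg.
Total cost: 0.24·1.667 + 1.58·2.104 = 3.7244.

€3.72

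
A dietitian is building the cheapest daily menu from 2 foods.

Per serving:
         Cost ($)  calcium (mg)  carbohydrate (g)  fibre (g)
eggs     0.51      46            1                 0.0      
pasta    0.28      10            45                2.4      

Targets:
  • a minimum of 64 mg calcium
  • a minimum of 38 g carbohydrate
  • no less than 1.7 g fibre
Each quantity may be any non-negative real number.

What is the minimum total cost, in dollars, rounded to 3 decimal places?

This is a linear program. Let x1 = servings of eggs, x2 = servings of pasta.
Minimize 0.51x1 + 0.28x2 with:
  46x1 + 10x2 ≥ 64   (calcium)
  1x1 + 45x2 ≥ 38   (carbohydrate)
  2.4x2 ≥ 1.7   (fibre)
  x1, x2 ≥ 0.
Both inputs are positive at the optimum. There the calcium and carbohydrate constraints are tight.
Solving gives x1 = 1.214, x2 = 0.8175.
Hence cost = 0.51·1.214 + 0.28·0.8175 = $0.84804.

$0.848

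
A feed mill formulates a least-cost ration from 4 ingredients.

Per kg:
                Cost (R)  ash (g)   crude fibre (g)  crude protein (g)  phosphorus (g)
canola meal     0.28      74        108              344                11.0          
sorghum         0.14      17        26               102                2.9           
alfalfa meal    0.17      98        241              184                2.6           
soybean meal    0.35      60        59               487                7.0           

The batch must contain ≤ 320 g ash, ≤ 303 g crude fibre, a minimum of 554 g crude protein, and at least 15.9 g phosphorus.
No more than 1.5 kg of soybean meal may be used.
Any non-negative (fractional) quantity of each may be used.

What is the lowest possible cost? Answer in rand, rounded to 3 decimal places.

R0.441

This is a linear program. Let x1 = kg of canola meal, x2 = kg of sorghum, x3 = kg of alfalfa meal, x4 = kg of soybean meal.
min 0.28x1 + 0.14x2 + 0.17x3 + 0.35x4 subject to:
  74x1 + 17x2 + 98x3 + 60x4 ≤ 320   (ash)
  108x1 + 26x2 + 241x3 + 59x4 ≤ 303   (crude fibre)
  344x1 + 102x2 + 184x3 + 487x4 ≥ 554   (crude protein)
  11x1 + 2.9x2 + 2.6x3 + 7x4 ≥ 15.9   (phosphorus)
  x4 ≤ 1.5
  x1, x2, x3, x4 ≥ 0.
The minimum-cost mix takes nothing from sorghum, alfalfa meal — only canola meal, soybean meal. Binding constraints: crude protein and phosphorus.
So canola meal = 1.311 kg, soybean meal = 0.2117 kg.
Cost = 0.28·1.311 + 0.35·0.2117 = 0.44118.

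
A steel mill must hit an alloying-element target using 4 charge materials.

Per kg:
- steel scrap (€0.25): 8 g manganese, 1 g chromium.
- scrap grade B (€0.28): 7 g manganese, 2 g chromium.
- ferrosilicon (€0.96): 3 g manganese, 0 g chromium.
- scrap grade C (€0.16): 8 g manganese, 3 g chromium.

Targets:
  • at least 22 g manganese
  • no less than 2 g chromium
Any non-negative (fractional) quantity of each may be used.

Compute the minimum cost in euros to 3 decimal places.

€0.440

Let x1 = kg of steel scrap, x2 = kg of scrap grade B, x3 = kg of ferrosilicon, x4 = kg of scrap grade C.
Minimize 0.25x1 + 0.28x2 + 0.96x3 + 0.16x4 subject to:
  8x1 + 7x2 + 3x3 + 8x4 ≥ 22   (manganese)
  1x1 + 2x2 + 3x4 ≥ 2   (chromium)
  x1, x2, x3, x4 ≥ 0.
The cheapest feasible vertex uses only scrap grade C; steel scrap, scrap grade B, ferrosilicon are not used. There the manganese constraint is tight.
Solving gives x4 = 2.75.
Objective = 0.16·2.75 = 0.44000.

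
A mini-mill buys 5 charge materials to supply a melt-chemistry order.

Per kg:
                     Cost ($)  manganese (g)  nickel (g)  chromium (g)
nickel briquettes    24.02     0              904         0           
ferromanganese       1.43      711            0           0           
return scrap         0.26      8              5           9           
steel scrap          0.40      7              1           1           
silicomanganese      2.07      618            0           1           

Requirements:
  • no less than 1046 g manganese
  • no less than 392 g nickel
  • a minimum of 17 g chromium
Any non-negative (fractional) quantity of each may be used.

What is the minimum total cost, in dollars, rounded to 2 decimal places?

$12.73

This is a linear program. Let x1 = kg of nickel briquettes, x2 = kg of ferromanganese, x3 = kg of return scrap, x4 = kg of steel scrap, x5 = kg of silicomanganese.
min 24.02x1 + 1.43x2 + 0.26x3 + 0.4x4 + 2.07x5 with:
  711x2 + 8x3 + 7x4 + 618x5 ≥ 1046   (manganese)
  904x1 + 5x3 + 1x4 ≥ 392   (nickel)
  9x3 + 1x4 + 1x5 ≥ 17   (chromium)
  x1, x2, x3, x4, x5 ≥ 0.
At the optimum only nickel briquettes, ferromanganese, return scrap are positive (steel scrap, silicomanganese = 0). Binding constraints: manganese, nickel, chromium.
So nickel briquettes = 0.4232 kg, ferromanganese = 1.45 kg, return scrap = 1.889 kg.
Hence cost = 24.02·0.4232 + 1.43·1.45 + 0.26·1.889 = $12.7299.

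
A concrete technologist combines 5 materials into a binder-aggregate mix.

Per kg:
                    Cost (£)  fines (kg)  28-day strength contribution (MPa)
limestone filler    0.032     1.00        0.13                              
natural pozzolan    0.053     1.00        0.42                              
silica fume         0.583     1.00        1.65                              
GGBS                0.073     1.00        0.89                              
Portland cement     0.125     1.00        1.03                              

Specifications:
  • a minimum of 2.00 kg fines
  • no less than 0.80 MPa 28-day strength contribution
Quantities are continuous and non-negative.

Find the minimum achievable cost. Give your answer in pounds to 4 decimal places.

£0.0931

This is a linear program. Let x1 = kg of limestone filler, x2 = kg of natural pozzolan, x3 = kg of silica fume, x4 = kg of GGBS, x5 = kg of Portland cement.
Minimize 0.032x1 + 0.053x2 + 0.583x3 + 0.073x4 + 0.125x5 with:
  1x1 + 1x2 + 1x3 + 1x4 + 1x5 ≥ 2   (fines)
  0.13x1 + 0.42x2 + 1.65x3 + 0.89x4 + 1.03x5 ≥ 0.8   (28-day strength contribution)
  x1, x2, x3, x4, x5 ≥ 0.
The optimal basis is {limestone filler, GGBS}; natural pozzolan, silica fume, Portland cement drop out. There the fines and 28-day strength contribution constraints are tight.
Solving gives x1 = 1.289, x4 = 0.7105.
Hence cost = 0.032·1.289 + 0.073·0.7105 = £0.093115.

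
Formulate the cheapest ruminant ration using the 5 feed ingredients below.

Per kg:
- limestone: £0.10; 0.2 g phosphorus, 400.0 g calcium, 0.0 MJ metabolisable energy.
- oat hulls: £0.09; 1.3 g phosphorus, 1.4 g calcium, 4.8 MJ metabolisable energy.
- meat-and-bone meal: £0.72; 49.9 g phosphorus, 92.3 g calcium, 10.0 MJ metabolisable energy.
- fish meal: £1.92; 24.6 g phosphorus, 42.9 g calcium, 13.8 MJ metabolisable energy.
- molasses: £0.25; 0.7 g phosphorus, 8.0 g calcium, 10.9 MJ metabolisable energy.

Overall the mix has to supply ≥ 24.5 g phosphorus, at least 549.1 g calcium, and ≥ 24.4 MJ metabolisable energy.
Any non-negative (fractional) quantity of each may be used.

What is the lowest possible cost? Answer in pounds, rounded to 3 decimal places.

£0.784

Set it up as a linear program. Let x1 = kg of limestone, x2 = kg of oat hulls, x3 = kg of meat-and-bone meal, x4 = kg of fish meal, x5 = kg of molasses.
Minimise 0.1x1 + 0.09x2 + 0.72x3 + 1.92x4 + 0.25x5 s.t.:
  0.2x1 + 1.3x2 + 49.9x3 + 24.6x4 + 0.7x5 ≥ 24.5   (phosphorus)
  400x1 + 1.4x2 + 92.3x3 + 42.9x4 + 8x5 ≥ 549.1   (calcium)
  4.8x2 + 10x3 + 13.8x4 + 10.9x5 ≥ 24.4   (metabolisable energy)
  x1, x2, x3, x4, x5 ≥ 0.
The minimum-cost mix takes nothing from fish meal, molasses — only limestone, oat hulls, meat-and-bone meal. There the phosphorus, calcium, metabolisable energy constraints are tight.
That vertex is x1 = 1.271, x2 = 4.305, x3 = 0.3737.
Cost = 0.1·1.271 + 0.09·4.305 + 0.72·0.3737 = 0.78361.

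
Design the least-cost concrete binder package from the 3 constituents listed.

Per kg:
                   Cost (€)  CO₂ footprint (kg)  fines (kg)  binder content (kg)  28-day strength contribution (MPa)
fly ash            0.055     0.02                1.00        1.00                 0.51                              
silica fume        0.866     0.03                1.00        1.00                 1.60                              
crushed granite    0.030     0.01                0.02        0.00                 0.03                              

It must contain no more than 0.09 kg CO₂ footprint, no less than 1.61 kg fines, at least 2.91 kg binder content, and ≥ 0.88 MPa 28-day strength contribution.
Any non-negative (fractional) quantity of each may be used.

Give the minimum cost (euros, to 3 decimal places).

Let x1 = kg of fly ash, x2 = kg of silica fume, x3 = kg of crushed granite.
min 0.055x1 + 0.866x2 + 0.03x3 s.t.:
  0.02x1 + 0.03x2 + 0.01x3 ≤ 0.09   (CO₂ footprint)
  1x1 + 1x2 + 0.02x3 ≥ 1.61   (fines)
  1x1 + 1x2 ≥ 2.91   (binder content)
  0.51x1 + 1.6x2 + 0.03x3 ≥ 0.88   (28-day strength contribution)
  x1, x2, x3 ≥ 0.
The optimal basis is {fly ash}; silica fume, crushed granite drop out. There the binder content constraint is tight.
Solving gives x1 = 2.91.
Total cost: 0.055·2.91 = 0.16005.

€0.160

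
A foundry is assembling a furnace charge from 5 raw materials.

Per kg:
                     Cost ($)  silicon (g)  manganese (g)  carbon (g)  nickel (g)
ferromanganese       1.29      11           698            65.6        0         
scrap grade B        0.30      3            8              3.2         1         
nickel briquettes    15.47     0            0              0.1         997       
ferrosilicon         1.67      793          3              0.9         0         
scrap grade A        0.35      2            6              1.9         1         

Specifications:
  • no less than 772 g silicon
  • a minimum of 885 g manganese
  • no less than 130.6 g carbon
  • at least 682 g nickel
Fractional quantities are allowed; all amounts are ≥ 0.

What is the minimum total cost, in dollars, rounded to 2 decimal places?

Treat it as an LP. Let x1 = kg of ferromanganese, x2 = kg of scrap grade B, x3 = kg of nickel briquettes, x4 = kg of ferrosilicon, x5 = kg of scrap grade A.
Minimise 1.29x1 + 0.3x2 + 15.47x3 + 1.67x4 + 0.35x5 subject to:
  11x1 + 3x2 + 793x4 + 2x5 ≥ 772   (silicon)
  698x1 + 8x2 + 3x4 + 6x5 ≥ 885   (manganese)
  65.6x1 + 3.2x2 + 0.1x3 + 0.9x4 + 1.9x5 ≥ 130.6   (carbon)
  1x2 + 997x3 + 1x5 ≥ 682   (nickel)
  x1, x2, x3, x4, x5 ≥ 0.
At the optimum only ferromanganese, nickel briquettes, ferrosilicon are positive (scrap grade B, scrap grade A = 0). Binding constraints: silicon, carbon, nickel.
So ferromanganese = 1.977 kg, nickel briquettes = 0.6841 kg, ferrosilicon = 0.9461 kg.
Cost = 1.29·1.977 + 15.47·0.6841 + 1.67·0.9461 = 14.7133.

$14.71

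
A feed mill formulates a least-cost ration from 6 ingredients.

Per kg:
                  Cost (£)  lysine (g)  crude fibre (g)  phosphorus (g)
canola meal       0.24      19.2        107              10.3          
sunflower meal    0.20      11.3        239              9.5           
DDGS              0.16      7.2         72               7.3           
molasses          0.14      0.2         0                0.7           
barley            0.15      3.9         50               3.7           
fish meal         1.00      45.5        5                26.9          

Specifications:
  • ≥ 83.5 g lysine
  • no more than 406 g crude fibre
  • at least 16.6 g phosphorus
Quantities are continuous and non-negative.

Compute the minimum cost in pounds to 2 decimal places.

£1.15

Set it up as a linear program. Let x1 = kg of canola meal, x2 = kg of sunflower meal, x3 = kg of DDGS, x4 = kg of molasses, x5 = kg of barley, x6 = kg of fish meal.
Minimize 0.24x1 + 0.2x2 + 0.16x3 + 0.14x4 + 0.15x5 + 1x6 with:
  19.2x1 + 11.3x2 + 7.2x3 + 0.2x4 + 3.9x5 + 45.5x6 ≥ 83.5   (lysine)
  107x1 + 239x2 + 72x3 + 50x5 + 5x6 ≤ 406   (crude fibre)
  10.3x1 + 9.5x2 + 7.3x3 + 0.7x4 + 3.7x5 + 26.9x6 ≥ 16.6   (phosphorus)
  x1, x2, x3, x4, x5, x6 ≥ 0.
At the optimum only canola meal, fish meal are positive (sunflower meal, DDGS, molasses, barley = 0). The lysine and crude fibre requirements are met with equality.
Optimal quantities: canola meal = 3.783 kg, fish meal = 0.2387 kg.
Cost = 0.24·3.783 + 1·0.2387 = 1.1466.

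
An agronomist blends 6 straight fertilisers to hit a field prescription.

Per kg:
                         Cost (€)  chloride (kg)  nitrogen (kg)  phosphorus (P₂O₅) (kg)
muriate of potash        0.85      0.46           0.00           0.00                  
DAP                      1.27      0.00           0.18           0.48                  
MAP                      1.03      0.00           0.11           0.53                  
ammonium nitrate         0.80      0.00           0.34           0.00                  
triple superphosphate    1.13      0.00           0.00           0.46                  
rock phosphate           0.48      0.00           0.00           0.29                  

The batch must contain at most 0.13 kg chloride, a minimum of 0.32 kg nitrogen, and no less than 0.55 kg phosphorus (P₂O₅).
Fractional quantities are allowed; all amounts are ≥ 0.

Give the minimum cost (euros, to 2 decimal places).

Treat it as an LP. Let x1 = kg of muriate of potash, x2 = kg of DAP, x3 = kg of MAP, x4 = kg of ammonium nitrate, x5 = kg of triple superphosphate, x6 = kg of rock phosphate.
Minimise 0.85x1 + 1.27x2 + 1.03x3 + 0.8x4 + 1.13x5 + 0.48x6 with:
  0.46x1 ≤ 0.13   (chloride)
  0.18x2 + 0.11x3 + 0.34x4 ≥ 0.32   (nitrogen)
  0.48x2 + 0.53x3 + 0.46x5 + 0.29x6 ≥ 0.55   (phosphorus (P₂O₅))
  x1, x2, x3, x4, x5, x6 ≥ 0.
The minimum-cost mix takes nothing from muriate of potash, DAP, triple superphosphate, rock phosphate — only MAP, ammonium nitrate. Binding constraints: nitrogen and phosphorus (P₂O₅).
That vertex is x3 = 1.038, x4 = 0.6054.
Total cost: 1.03·1.038 + 0.8·0.6054 = 1.5535.

€1.55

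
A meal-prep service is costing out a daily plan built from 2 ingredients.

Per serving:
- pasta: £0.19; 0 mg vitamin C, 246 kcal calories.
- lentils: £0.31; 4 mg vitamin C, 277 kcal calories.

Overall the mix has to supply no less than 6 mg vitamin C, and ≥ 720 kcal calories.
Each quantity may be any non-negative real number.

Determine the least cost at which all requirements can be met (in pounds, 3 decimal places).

£0.700

Let x1 = servings of pasta, x2 = servings of lentils.
Minimize 0.19x1 + 0.31x2 with:
  4x2 ≥ 6   (vitamin C)
  246x1 + 277x2 ≥ 720   (calories)
  x1, x2 ≥ 0.
Both inputs are positive at the optimum. Binding constraints: vitamin C and calories.
So pasta = 1.238 servings, lentils = 1.5 servings.
Hence cost = 0.19·1.238 + 0.31·1.5 = £0.70022.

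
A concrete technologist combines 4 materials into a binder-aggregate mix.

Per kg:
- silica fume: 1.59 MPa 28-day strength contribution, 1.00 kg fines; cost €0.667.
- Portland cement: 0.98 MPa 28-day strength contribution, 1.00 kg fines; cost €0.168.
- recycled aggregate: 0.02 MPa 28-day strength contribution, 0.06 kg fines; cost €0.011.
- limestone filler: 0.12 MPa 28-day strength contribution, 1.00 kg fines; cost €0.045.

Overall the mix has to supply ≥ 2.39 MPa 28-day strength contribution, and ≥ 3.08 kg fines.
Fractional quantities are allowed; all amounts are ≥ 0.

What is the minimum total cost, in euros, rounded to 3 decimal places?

€0.428

Let x1 = kg of silica fume, x2 = kg of Portland cement, x3 = kg of recycled aggregate, x4 = kg of limestone filler.
Minimize 0.667x1 + 0.168x2 + 0.011x3 + 0.045x4 s.t.:
  1.59x1 + 0.98x2 + 0.02x3 + 0.12x4 ≥ 2.39   (28-day strength contribution)
  1x1 + 1x2 + 0.06x3 + 1x4 ≥ 3.08   (fines)
  x1, x2, x3, x4 ≥ 0.
The cheapest feasible vertex uses only Portland cement, limestone filler; silica fume, recycled aggregate are not used. Binding constraints: 28-day strength contribution and fines.
Solving gives x2 = 2.349, x4 = 0.7307.
Cost = 0.168·2.349 + 0.045·0.7307 = 0.42751.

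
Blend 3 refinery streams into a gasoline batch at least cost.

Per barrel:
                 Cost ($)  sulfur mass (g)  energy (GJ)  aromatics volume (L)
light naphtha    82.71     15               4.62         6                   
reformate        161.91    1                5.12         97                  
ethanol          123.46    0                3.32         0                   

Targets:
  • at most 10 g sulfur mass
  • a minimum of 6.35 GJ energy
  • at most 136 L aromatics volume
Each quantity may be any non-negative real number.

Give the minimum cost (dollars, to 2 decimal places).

$161.42

This is a linear program. Let x1 = barrels of light naphtha, x2 = barrels of reformate, x3 = barrels of ethanol.
Minimize 82.71x1 + 161.91x2 + 123.46x3 s.t.:
  15x1 + 1x2 ≤ 10   (sulfur mass)
  4.62x1 + 5.12x2 + 3.32x3 ≥ 6.35   (energy)
  6x1 + 97x2 ≤ 136   (aromatics volume)
  x1, x2, x3 ≥ 0.
The cheapest feasible vertex uses only light naphtha, reformate; ethanol is not used. Binding constraints: sulfur mass and energy.
So light naphtha = 0.62136 barrels, reformate = 0.67955 barrels.
Cost = 82.71·0.62136 + 161.91·0.67955 = 161.4186.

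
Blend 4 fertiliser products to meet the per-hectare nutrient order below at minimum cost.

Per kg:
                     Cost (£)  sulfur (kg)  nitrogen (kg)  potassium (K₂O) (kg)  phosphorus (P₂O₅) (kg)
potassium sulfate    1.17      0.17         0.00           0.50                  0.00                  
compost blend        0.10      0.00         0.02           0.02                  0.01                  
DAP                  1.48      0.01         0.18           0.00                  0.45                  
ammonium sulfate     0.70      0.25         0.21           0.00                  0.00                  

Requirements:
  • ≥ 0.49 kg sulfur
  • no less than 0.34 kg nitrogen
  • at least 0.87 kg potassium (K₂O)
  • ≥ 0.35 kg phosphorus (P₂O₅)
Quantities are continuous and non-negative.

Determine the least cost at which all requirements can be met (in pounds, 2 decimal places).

Let x1 = kg of potassium sulfate, x2 = kg of compost blend, x3 = kg of DAP, x4 = kg of ammonium sulfate.
Minimise 1.17x1 + 0.1x2 + 1.48x3 + 0.7x4 s.t.:
  0.17x1 + 0.01x3 + 0.25x4 ≥ 0.49   (sulfur)
  0.02x2 + 0.18x3 + 0.21x4 ≥ 0.34   (nitrogen)
  0.5x1 + 0.02x2 ≥ 0.87   (potassium (K₂O))
  0.01x2 + 0.45x3 ≥ 0.35   (phosphorus (P₂O₅))
  x1, x2, x3, x4 ≥ 0.
All 4 inputs are positive at the optimum. The sulfur, nitrogen, potassium (K₂O), phosphorus (P₂O₅) requirements are met with equality.
Solving gives x1 = 1.661, x2 = 1.982, x3 = 0.7337, x4 = 0.8014.
Total cost: 1.17·1.661 + 0.1·1.982 + 1.48·0.7337 + 0.7·0.8014 = 3.7884.

£3.79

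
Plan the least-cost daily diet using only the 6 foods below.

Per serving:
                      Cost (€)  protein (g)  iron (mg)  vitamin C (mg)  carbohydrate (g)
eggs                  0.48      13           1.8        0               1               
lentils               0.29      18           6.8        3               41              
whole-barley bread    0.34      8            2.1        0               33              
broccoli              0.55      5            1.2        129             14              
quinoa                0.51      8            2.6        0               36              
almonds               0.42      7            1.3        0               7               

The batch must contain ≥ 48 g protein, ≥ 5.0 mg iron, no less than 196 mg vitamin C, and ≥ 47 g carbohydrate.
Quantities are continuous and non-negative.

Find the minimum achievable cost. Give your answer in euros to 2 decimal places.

Let x1 = servings of eggs, x2 = servings of lentils, x3 = servings of whole-barley bread, x4 = servings of broccoli, x5 = servings of quinoa, x6 = servings of almonds.
Minimize 0.48x1 + 0.29x2 + 0.34x3 + 0.55x4 + 0.51x5 + 0.42x6 with:
  13x1 + 18x2 + 8x3 + 5x4 + 8x5 + 7x6 ≥ 48   (protein)
  1.8x1 + 6.8x2 + 2.1x3 + 1.2x4 + 2.6x5 + 1.3x6 ≥ 5   (iron)
  3x2 + 129x4 ≥ 196   (vitamin C)
  1x1 + 41x2 + 33x3 + 14x4 + 36x5 + 7x6 ≥ 47   (carbohydrate)
  x1, x2, x3, x4, x5, x6 ≥ 0.
The minimum-cost mix takes nothing from eggs, whole-barley bread, quinoa, almonds — only lentils, broccoli. There the protein and vitamin C constraints are tight.
Optimal quantities: lentils = 2.259 servings, broccoli = 1.467 servings.
Hence cost = 0.29·2.259 + 0.55·1.467 = €1.4620.

€1.46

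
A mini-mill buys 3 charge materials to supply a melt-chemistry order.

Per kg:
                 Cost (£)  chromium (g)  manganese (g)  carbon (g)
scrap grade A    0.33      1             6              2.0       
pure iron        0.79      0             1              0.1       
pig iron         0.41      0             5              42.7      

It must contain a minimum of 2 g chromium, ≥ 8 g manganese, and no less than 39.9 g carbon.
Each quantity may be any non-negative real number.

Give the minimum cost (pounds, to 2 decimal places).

Let x1 = kg of scrap grade A, x2 = kg of pure iron, x3 = kg of pig iron.
Minimise 0.33x1 + 0.79x2 + 0.41x3 with:
  1x1 ≥ 2   (chromium)
  6x1 + 1x2 + 5x3 ≥ 8   (manganese)
  2x1 + 0.1x2 + 42.7x3 ≥ 39.9   (carbon)
  x1, x2, x3 ≥ 0.
The cheapest feasible vertex uses only scrap grade A, pig iron; pure iron is not used. Binding constraints: chromium and carbon.
So scrap grade A = 2 kg, pig iron = 0.8407 kg.
Total cost: 0.33·2 + 0.41·0.8407 = 1.0047.

£1.00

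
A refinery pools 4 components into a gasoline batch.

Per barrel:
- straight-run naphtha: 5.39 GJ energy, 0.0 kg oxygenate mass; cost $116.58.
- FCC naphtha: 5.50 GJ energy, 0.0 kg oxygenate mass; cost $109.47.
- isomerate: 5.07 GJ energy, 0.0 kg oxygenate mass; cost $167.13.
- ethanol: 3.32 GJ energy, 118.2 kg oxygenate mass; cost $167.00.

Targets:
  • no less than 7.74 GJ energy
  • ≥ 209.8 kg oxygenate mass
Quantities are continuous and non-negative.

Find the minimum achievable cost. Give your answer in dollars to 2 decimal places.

Let x1 = barrels of straight-run naphtha, x2 = barrels of FCC naphtha, x3 = barrels of isomerate, x4 = barrels of ethanol.
Minimize 116.58x1 + 109.47x2 + 167.13x3 + 167x4 subject to:
  5.39x1 + 5.5x2 + 5.07x3 + 3.32x4 ≥ 7.74   (energy)
  118.2x4 ≥ 209.8   (oxygenate mass)
  x1, x2, x3, x4 ≥ 0.
The cheapest feasible vertex uses only FCC naphtha, ethanol; straight-run naphtha, isomerate are not used. Binding constraints: energy and oxygenate mass.
Optimal quantities: FCC naphtha = 0.335844 barrels, ethanol = 1.77496 barrels.
Cost = 109.47·0.335844 + 167·1.77496 = 333.1832.

$333.18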